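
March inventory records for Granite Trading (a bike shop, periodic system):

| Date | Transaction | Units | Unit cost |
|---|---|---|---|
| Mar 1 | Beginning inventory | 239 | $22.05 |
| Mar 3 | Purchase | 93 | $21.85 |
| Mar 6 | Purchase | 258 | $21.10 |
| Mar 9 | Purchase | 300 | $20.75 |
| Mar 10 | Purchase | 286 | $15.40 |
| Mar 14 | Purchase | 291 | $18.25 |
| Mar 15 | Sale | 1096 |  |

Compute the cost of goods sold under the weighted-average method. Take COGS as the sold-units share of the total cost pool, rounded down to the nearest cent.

Mar 15, sell 1096: 1096/1467 × $28,685.95 → $21,431.35
Ending inventory (cost pool remaining) = $7,254.60

COGS = $21,431.35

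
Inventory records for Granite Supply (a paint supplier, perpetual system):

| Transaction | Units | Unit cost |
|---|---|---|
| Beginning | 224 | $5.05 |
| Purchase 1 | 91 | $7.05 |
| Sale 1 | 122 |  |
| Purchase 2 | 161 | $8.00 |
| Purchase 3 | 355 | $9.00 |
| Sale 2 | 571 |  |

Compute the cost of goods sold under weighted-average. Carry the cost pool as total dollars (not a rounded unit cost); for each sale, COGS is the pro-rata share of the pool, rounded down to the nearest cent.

COGS = $5,171.76

After Beginning: 224 on hand, pool $1,131.20 (≈ $5.0500 each)
After Purchase 1: 315 on hand, pool $1,772.75 (≈ $5.6278 each)
Sale 1, sell 122: 122/315 × $1,772.75 → $686.58
After Purchase 2: 354 on hand, pool $2,374.17 (≈ $6.7067 each)
After Purchase 3: 709 on hand, pool $5,569.17 (≈ $7.8550 each)
Sale 2, sell 571: 571/709 × $5,569.17 → $4,485.18
Total COGS = $686.58 + $4,485.18 = $5,171.76
Ending inventory (cost pool remaining) = $1,083.99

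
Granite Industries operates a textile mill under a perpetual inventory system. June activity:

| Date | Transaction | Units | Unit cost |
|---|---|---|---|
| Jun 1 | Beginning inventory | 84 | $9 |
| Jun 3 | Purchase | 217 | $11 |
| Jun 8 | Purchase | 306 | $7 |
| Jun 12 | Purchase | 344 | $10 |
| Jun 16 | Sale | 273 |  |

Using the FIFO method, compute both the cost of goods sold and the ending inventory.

Jun 16, 273 sold [FIFO — oldest first]: 84 @ $9 + 189 @ $11 = $2,835
Ending inventory: 28 @ $11 + 306 @ $7 + 344 @ $10 = $5,890

COGS = $2,835; ending inventory = $5,890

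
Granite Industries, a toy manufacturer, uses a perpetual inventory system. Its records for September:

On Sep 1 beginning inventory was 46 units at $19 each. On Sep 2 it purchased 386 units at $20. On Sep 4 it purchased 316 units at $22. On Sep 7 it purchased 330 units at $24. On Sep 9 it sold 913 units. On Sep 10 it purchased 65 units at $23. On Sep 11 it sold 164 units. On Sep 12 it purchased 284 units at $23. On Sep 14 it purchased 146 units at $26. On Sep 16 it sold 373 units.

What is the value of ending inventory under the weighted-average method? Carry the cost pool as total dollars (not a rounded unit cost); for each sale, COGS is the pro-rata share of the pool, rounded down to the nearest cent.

Ending inventory = $2,923.16

After Sep 1: 46 on hand, pool $874.00 (≈ $19.0000 each)
After Sep 2: 432 on hand, pool $8,594.00 (≈ $19.8935 each)
After Sep 4: 748 on hand, pool $15,546.00 (≈ $20.7834 each)
After Sep 7: 1078 on hand, pool $23,466.00 (≈ $21.7681 each)
Sep 9, sell 913: 913/1078 × $23,466.00 → $19,874.26
After Sep 10: 230 on hand, pool $5,086.74 (≈ $22.1163 each)
Sep 11, sell 164: 164/230 × $5,086.74 → $3,627.06
After Sep 12: 350 on hand, pool $7,991.68 (≈ $22.8334 each)
After Sep 14: 496 on hand, pool $11,787.68 (≈ $23.7655 each)
Sep 16, sell 373: 373/496 × $11,787.68 → $8,864.52
Total COGS = $19,874.26 + $3,627.06 + $8,864.52 = $32,365.84
Ending inventory (cost pool remaining) = $2,923.16
Check: goods available $35,289.00 = COGS $32,365.84 + ending $2,923.16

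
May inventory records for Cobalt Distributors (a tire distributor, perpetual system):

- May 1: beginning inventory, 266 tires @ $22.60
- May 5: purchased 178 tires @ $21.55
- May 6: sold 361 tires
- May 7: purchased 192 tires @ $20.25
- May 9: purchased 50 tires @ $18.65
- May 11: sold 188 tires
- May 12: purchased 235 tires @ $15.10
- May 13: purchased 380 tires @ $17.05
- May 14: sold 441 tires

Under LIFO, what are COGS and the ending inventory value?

May 6, 361 sold [LIFO — newest first]: 178 @ $21.55 + 183 @ $22.60 = $7,971.70
May 11, 188 sold [LIFO — newest first]: 50 @ $18.65 + 138 @ $20.25 = $3,727.00
May 14, 441 sold [LIFO — newest first]: 380 @ $17.05 + 61 @ $15.10 = $7,400.10
Total COGS = $7,971.70 + $3,727.00 + $7,400.10 = $19,098.80
Ending inventory: 83 @ $22.60 + 54 @ $20.25 + 174 @ $15.10 = $5,596.70

COGS = $19,098.80; ending inventory = $5,596.70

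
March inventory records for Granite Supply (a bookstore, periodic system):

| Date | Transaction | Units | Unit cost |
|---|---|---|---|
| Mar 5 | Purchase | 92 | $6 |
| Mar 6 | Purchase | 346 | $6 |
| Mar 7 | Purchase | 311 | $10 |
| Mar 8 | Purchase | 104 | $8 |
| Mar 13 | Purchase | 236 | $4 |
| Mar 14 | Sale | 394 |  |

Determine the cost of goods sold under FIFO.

COGS = $2,364

Mar 14, 394 sold [FIFO — oldest first]: 92 @ $6 + 302 @ $6 = $2,364
Ending inventory: 44 @ $6 + 311 @ $10 + 104 @ $8 + 236 @ $4 = $5,150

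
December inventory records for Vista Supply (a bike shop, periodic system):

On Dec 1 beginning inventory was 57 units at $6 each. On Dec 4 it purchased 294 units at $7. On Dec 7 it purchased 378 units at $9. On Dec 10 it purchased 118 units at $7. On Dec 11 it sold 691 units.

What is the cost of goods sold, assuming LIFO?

Dec 11, 691 sold [LIFO — newest first]: 118 @ $7 + 378 @ $9 + 195 @ $7 = $5,593
Ending inventory: 57 @ $6 + 99 @ $7 = $1,035

COGS = $5,593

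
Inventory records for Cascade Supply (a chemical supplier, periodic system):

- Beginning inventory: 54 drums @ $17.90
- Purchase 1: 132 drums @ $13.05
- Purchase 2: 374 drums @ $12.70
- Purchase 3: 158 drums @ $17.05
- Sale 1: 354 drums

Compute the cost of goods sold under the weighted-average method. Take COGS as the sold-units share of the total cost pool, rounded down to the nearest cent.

COGS = $4,995.88

Sale 1, sell 354: 354/718 × $10,132.90 → $4,995.88
Ending inventory (cost pool remaining) = $5,137.02
Check: goods available $10,132.90 = COGS $4,995.88 + ending $5,137.02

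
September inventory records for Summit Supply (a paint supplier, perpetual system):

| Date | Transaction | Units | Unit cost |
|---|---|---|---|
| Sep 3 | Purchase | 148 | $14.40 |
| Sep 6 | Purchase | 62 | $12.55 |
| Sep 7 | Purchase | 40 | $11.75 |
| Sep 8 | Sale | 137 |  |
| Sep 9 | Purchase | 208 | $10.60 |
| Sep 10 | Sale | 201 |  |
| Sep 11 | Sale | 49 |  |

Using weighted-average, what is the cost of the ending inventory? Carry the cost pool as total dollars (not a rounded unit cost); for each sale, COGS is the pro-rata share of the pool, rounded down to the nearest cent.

After Sep 3: 148 on hand, pool $2,131.20 (≈ $14.4000 each)
After Sep 6: 210 on hand, pool $2,909.30 (≈ $13.8538 each)
After Sep 7: 250 on hand, pool $3,379.30 (≈ $13.5172 each)
Sep 8, sell 137: 137/250 × $3,379.30 → $1,851.85
After Sep 9: 321 on hand, pool $3,732.25 (≈ $11.6269 each)
Sep 10, sell 201: 201/321 × $3,732.25 → $2,337.01
Sep 11, sell 49: 49/120 × $1,395.24 → $569.72
Total COGS = $1,851.85 + $2,337.01 + $569.72 = $4,758.58
Ending inventory (cost pool remaining) = $825.52
Check: goods available $5,584.10 = COGS $4,758.58 + ending $825.52

Ending inventory = $825.52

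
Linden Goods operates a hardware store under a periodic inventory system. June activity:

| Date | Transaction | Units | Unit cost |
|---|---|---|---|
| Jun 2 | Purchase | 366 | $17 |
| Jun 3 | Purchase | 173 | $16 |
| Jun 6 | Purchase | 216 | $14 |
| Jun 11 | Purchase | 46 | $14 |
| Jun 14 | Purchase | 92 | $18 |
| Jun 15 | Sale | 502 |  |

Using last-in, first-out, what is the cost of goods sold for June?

Jun 15, 502 sold [LIFO — newest first]: 92 @ $18 + 46 @ $14 + 216 @ $14 + 148 @ $16 = $7,692
Ending inventory: 366 @ $17 + 25 @ $16 = $6,622
Check: goods available $14,314 = COGS $7,692 + ending $6,622

COGS = $7,692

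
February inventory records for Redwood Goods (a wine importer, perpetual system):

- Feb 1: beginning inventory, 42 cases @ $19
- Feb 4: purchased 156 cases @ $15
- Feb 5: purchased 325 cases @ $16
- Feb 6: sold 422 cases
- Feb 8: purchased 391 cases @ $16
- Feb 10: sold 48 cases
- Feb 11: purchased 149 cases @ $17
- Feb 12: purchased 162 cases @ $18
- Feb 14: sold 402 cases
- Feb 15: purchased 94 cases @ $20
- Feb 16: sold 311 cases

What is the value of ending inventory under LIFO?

Ending inventory = $2,243

Feb 6, 422 sold [LIFO — newest first]: 325 @ $16 + 97 @ $15 = $6,655
Feb 10, 48 sold [LIFO — newest first]: 48 @ $16 = $768
Feb 14, 402 sold [LIFO — newest first]: 162 @ $18 + 149 @ $17 + 91 @ $16 = $6,905
Feb 16, 311 sold [LIFO — newest first]: 94 @ $20 + 217 @ $16 = $5,352
Total COGS = $6,655 + $768 + $6,905 + $5,352 = $19,680
Ending inventory: 42 @ $19 + 59 @ $15 + 35 @ $16 = $2,243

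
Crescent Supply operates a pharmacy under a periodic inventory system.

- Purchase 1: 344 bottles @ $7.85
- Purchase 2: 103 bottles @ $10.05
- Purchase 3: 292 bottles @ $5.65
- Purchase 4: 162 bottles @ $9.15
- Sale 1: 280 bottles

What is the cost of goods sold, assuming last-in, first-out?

Sale 1 (280) [LIFO — newest first]: 162 @ $9.15 + 118 @ $5.65 = $2,149.00
Ending inventory: 344 @ $7.85 + 103 @ $10.05 + 174 @ $5.65 = $4,718.65
Check: goods available $6,867.65 = COGS $2,149.00 + ending $4,718.65

COGS = $2,149.00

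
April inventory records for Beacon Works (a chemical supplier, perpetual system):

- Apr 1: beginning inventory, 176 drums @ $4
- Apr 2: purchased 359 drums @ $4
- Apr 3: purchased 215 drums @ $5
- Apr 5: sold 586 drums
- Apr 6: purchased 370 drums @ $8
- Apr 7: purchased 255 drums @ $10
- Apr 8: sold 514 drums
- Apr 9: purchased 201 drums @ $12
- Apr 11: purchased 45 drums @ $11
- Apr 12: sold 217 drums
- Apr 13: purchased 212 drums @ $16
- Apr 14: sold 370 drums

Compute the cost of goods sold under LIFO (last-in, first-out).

Apr 5, 586 sold [LIFO — newest first]: 215 @ $5 + 359 @ $4 + 12 @ $4 = $2,559
Apr 8, 514 sold [LIFO — newest first]: 255 @ $10 + 259 @ $8 = $4,622
Apr 12, 217 sold [LIFO — newest first]: 45 @ $11 + 172 @ $12 = $2,559
Apr 14, 370 sold [LIFO — newest first]: 212 @ $16 + 29 @ $12 + 111 @ $8 + 18 @ $4 = $4,700
Total COGS = $2,559 + $4,622 + $2,559 + $4,700 = $14,440
Ending inventory: 146 @ $4 = $584
Check: goods available $15,024 = COGS $14,440 + ending $584

COGS = $14,440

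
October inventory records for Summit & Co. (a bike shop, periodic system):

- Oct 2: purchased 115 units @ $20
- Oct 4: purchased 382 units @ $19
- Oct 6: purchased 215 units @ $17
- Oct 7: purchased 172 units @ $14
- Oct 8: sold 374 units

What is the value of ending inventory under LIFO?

Ending inventory = $9,779

Oct 8, 374 sold [LIFO — newest first]: 172 @ $14 + 202 @ $17 = $5,842
Ending inventory: 115 @ $20 + 382 @ $19 + 13 @ $17 = $9,779
Check: goods available $15,621 = COGS $5,842 + ending $9,779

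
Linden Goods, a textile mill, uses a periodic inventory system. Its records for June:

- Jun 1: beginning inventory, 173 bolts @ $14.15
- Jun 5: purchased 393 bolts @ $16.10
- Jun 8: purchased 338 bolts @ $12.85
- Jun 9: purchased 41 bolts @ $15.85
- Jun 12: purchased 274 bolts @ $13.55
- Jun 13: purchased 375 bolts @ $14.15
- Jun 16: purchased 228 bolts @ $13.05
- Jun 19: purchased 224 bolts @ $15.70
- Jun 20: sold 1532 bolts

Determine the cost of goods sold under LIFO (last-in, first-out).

Jun 20, 1532 sold [LIFO — newest first]: 224 @ $15.70 + 228 @ $13.05 + 375 @ $14.15 + 274 @ $13.55 + 41 @ $15.85 + 338 @ $12.85 + 52 @ $16.10 = $21,341.50
Ending inventory: 173 @ $14.15 + 341 @ $16.10 = $7,938.05

COGS = $21,341.50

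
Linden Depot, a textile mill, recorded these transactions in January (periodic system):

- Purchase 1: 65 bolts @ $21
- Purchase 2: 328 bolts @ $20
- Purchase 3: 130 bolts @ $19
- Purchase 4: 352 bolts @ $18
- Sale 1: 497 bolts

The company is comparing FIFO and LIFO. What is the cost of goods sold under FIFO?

FIFO COGS: 65 @ $21 + 328 @ $20 + 104 @ $19 = $9,901
LIFO COGS: 352 @ $18 + 130 @ $19 + 15 @ $20 = $9,106

COGS = $9,901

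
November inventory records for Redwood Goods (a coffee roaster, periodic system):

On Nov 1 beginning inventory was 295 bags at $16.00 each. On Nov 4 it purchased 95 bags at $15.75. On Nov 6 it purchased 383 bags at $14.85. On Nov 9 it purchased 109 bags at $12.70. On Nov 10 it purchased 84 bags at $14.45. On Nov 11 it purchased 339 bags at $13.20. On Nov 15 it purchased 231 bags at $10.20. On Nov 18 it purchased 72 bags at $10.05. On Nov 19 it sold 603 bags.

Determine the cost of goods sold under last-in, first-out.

COGS = $7,039.80

Nov 19, 603 sold [LIFO — newest first]: 72 @ $10.05 + 231 @ $10.20 + 300 @ $13.20 = $7,039.80
Ending inventory: 295 @ $16.00 + 95 @ $15.75 + 383 @ $14.85 + 109 @ $12.70 + 84 @ $14.45 + 39 @ $13.20 = $15,016.70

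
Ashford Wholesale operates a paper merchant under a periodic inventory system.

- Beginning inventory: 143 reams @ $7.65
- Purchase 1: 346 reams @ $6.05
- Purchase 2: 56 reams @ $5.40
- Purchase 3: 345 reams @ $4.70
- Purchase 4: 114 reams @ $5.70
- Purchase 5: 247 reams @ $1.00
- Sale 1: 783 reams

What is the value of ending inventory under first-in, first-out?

Sale 1 (783) [FIFO — oldest first]: 143 @ $7.65 + 346 @ $6.05 + 56 @ $5.40 + 238 @ $4.70 = $4,608.25
Ending inventory: 107 @ $4.70 + 114 @ $5.70 + 247 @ $1.00 = $1,399.70

Ending inventory = $1,399.70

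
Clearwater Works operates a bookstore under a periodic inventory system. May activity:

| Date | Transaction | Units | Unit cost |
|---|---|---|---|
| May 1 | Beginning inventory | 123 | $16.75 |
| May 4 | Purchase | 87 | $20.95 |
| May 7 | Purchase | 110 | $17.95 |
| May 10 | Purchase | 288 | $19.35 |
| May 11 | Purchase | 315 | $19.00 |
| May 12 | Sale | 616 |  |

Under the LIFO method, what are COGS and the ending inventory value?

May 12, 616 sold [LIFO — newest first]: 315 @ $19.00 + 288 @ $19.35 + 13 @ $17.95 = $11,791.15
Ending inventory: 123 @ $16.75 + 87 @ $20.95 + 97 @ $17.95 = $5,624.05

COGS = $11,791.15; ending inventory = $5,624.05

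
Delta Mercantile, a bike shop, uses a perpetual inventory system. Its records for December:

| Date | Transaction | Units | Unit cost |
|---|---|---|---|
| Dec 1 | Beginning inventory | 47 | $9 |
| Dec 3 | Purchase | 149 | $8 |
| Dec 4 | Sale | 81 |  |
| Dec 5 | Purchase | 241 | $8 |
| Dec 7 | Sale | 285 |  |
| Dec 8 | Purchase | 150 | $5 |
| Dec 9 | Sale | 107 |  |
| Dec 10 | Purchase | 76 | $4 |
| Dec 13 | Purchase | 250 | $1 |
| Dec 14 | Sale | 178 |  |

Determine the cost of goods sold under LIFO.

COGS = $3,641

Dec 4, 81 sold [LIFO — newest first]: 81 @ $8 = $648
Dec 7, 285 sold [LIFO — newest first]: 241 @ $8 + 44 @ $8 = $2,280
Dec 9, 107 sold [LIFO — newest first]: 107 @ $5 = $535
Dec 14, 178 sold [LIFO — newest first]: 178 @ $1 = $178
Total COGS = $648 + $2,280 + $535 + $178 = $3,641
Ending inventory: 47 @ $9 + 24 @ $8 + 43 @ $5 + 76 @ $4 + 72 @ $1 = $1,206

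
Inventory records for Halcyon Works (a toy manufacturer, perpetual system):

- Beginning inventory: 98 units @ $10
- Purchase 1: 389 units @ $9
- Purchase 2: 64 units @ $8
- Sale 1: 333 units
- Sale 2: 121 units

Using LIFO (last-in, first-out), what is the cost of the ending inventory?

Ending inventory = $970

Sale 1 (333) [LIFO — newest first]: 64 @ $8 + 269 @ $9 = $2,933
Sale 2 (121) [LIFO — newest first]: 120 @ $9 + 1 @ $10 = $1,090
Total COGS = $2,933 + $1,090 = $4,023
Ending inventory: 97 @ $10 = $970
Check: goods available $4,993 = COGS $4,023 + ending $970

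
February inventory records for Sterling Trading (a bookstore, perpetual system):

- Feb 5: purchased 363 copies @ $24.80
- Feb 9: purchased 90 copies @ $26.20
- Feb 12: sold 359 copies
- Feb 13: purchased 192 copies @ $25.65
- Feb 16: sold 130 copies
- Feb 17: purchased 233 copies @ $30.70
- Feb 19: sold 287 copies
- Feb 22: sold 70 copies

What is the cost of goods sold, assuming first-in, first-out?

Feb 12, 359 sold [FIFO — oldest first]: 359 @ $24.80 = $8,903.20
Feb 16, 130 sold [FIFO — oldest first]: 4 @ $24.80 + 90 @ $26.20 + 36 @ $25.65 = $3,380.60
Feb 19, 287 sold [FIFO — oldest first]: 156 @ $25.65 + 131 @ $30.70 = $8,023.10
Feb 22, 70 sold [FIFO — oldest first]: 70 @ $30.70 = $2,149.00
Total COGS = $8,903.20 + $3,380.60 + $8,023.10 + $2,149.00 = $22,455.90
Ending inventory: 32 @ $30.70 = $982.40

COGS = $22,455.90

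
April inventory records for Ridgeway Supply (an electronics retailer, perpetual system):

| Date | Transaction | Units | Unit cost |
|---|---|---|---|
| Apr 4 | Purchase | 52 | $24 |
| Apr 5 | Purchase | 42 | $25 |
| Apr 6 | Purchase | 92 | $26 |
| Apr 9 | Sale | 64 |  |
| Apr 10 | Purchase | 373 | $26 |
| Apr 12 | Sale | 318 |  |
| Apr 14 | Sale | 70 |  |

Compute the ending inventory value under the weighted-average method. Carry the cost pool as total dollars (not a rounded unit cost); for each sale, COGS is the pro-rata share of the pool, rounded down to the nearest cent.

Ending inventory = $2,761.31

After Apr 4: 52 on hand, pool $1,248.00 (≈ $24.0000 each)
After Apr 5: 94 on hand, pool $2,298.00 (≈ $24.4468 each)
After Apr 6: 186 on hand, pool $4,690.00 (≈ $25.2151 each)
Apr 9, sell 64: 64/186 × $4,690.00 → $1,613.76
After Apr 10: 495 on hand, pool $12,774.24 (≈ $25.8065 each)
Apr 12, sell 318: 318/495 × $12,774.24 → $8,206.48
Apr 14, sell 70: 70/177 × $4,567.76 → $1,806.45
Total COGS = $1,613.76 + $8,206.48 + $1,806.45 = $11,626.69
Ending inventory (cost pool remaining) = $2,761.31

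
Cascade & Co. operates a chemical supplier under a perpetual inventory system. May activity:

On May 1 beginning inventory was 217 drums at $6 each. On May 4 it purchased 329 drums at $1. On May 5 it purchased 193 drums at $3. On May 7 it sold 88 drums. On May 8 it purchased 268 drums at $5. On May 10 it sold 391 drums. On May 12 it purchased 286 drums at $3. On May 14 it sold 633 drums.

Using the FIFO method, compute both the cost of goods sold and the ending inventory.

May 7, 88 sold [FIFO — oldest first]: 88 @ $6 = $528
May 10, 391 sold [FIFO — oldest first]: 129 @ $6 + 262 @ $1 = $1,036
May 14, 633 sold [FIFO — oldest first]: 67 @ $1 + 193 @ $3 + 268 @ $5 + 105 @ $3 = $2,301
Total COGS = $528 + $1,036 + $2,301 = $3,865
Ending inventory: 181 @ $3 = $543
Check: goods available $4,408 = COGS $3,865 + ending $543

COGS = $3,865; ending inventory = $543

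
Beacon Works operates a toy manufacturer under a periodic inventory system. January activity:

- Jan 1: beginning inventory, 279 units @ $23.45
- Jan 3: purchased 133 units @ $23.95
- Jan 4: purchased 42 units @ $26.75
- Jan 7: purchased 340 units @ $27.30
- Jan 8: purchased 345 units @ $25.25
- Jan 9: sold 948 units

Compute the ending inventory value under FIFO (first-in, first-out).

Jan 9, 948 sold [FIFO — oldest first]: 279 @ $23.45 + 133 @ $23.95 + 42 @ $26.75 + 340 @ $27.30 + 154 @ $25.25 = $24,021.90
Ending inventory: 191 @ $25.25 = $4,822.75
Check: goods available $28,844.65 = COGS $24,021.90 + ending $4,822.75

Ending inventory = $4,822.75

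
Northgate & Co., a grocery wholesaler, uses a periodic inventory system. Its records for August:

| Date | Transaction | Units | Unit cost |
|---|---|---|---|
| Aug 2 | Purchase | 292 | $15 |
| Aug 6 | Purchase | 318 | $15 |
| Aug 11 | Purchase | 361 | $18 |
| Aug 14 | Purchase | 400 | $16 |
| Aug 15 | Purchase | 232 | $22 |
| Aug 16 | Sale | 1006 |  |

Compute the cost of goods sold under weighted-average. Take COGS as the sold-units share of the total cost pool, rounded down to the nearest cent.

COGS = $17,039.87

Aug 16, sell 1006: 1006/1603 × $27,152.00 → $17,039.87
Ending inventory (cost pool remaining) = $10,112.13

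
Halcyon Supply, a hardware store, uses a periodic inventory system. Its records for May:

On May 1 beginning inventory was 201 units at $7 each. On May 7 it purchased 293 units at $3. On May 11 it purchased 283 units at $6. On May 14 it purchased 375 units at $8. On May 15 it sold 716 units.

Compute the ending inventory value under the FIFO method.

Ending inventory = $3,366

May 15, 716 sold [FIFO — oldest first]: 201 @ $7 + 293 @ $3 + 222 @ $6 = $3,618
Ending inventory: 61 @ $6 + 375 @ $8 = $3,366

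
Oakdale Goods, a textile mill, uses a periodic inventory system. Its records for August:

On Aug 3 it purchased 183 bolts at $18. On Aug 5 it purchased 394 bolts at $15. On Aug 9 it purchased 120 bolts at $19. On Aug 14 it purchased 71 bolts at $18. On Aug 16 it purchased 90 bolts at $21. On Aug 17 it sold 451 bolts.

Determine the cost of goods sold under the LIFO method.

Aug 17, 451 sold [LIFO — newest first]: 90 @ $21 + 71 @ $18 + 120 @ $19 + 170 @ $15 = $7,998
Ending inventory: 183 @ $18 + 224 @ $15 = $6,654
Check: goods available $14,652 = COGS $7,998 + ending $6,654

COGS = $7,998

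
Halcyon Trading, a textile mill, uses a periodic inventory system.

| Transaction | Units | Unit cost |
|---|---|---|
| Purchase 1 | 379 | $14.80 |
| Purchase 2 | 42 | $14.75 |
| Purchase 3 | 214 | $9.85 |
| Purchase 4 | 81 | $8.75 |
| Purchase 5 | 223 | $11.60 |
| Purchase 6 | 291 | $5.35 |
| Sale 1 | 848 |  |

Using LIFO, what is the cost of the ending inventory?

Sale 1 (848) [LIFO — newest first]: 291 @ $5.35 + 223 @ $11.60 + 81 @ $8.75 + 214 @ $9.85 + 39 @ $14.75 = $7,535.55
Ending inventory: 379 @ $14.80 + 3 @ $14.75 = $5,653.45

Ending inventory = $5,653.45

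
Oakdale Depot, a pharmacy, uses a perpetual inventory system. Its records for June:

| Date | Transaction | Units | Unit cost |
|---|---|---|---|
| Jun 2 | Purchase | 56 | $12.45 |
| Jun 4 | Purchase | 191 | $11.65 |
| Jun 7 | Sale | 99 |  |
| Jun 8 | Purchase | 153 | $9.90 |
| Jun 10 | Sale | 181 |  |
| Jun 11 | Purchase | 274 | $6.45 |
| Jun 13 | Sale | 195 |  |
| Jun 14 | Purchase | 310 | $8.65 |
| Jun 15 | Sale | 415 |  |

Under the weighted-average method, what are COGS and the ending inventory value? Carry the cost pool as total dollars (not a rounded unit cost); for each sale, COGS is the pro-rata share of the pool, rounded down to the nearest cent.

After Jun 2: 56 on hand, pool $697.20 (≈ $12.4500 each)
After Jun 4: 247 on hand, pool $2,922.35 (≈ $11.8314 each)
Jun 7, sell 99: 99/247 × $2,922.35 → $1,171.30
After Jun 8: 301 on hand, pool $3,265.75 (≈ $10.8497 each)
Jun 10, sell 181: 181/301 × $3,265.75 → $1,963.78
After Jun 11: 394 on hand, pool $3,069.27 (≈ $7.7900 each)
Jun 13, sell 195: 195/394 × $3,069.27 → $1,519.05
After Jun 14: 509 on hand, pool $4,231.72 (≈ $8.3138 each)
Jun 15, sell 415: 415/509 × $4,231.72 → $3,450.22
Total COGS = $1,171.30 + $1,963.78 + $1,519.05 + $3,450.22 = $8,104.35
Ending inventory (cost pool remaining) = $781.50

COGS = $8,104.35; ending inventory = $781.50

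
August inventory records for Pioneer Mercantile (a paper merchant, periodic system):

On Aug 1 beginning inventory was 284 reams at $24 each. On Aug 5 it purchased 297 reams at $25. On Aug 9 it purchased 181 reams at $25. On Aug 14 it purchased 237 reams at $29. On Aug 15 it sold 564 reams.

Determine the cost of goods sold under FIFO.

COGS = $13,816

Aug 15, 564 sold [FIFO — oldest first]: 284 @ $24 + 280 @ $25 = $13,816
Ending inventory: 17 @ $25 + 181 @ $25 + 237 @ $29 = $11,823
Check: goods available $25,639 = COGS $13,816 + ending $11,823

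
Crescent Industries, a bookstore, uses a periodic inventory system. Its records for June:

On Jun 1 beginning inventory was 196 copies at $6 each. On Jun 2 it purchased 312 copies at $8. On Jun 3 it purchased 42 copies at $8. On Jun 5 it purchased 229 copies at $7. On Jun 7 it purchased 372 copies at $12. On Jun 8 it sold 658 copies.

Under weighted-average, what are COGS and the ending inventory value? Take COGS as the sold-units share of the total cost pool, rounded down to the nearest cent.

COGS = $5,759.64; ending inventory = $4,315.36

Jun 8, sell 658: 658/1151 × $10,075.00 → $5,759.64
Ending inventory (cost pool remaining) = $4,315.36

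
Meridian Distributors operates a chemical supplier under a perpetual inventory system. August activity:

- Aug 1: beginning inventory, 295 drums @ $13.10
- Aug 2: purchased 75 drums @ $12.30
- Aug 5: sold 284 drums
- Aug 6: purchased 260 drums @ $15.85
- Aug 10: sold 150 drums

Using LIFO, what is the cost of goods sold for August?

COGS = $6,037.90

Aug 5, 284 sold [LIFO — newest first]: 75 @ $12.30 + 209 @ $13.10 = $3,660.40
Aug 10, 150 sold [LIFO — newest first]: 150 @ $15.85 = $2,377.50
Total COGS = $3,660.40 + $2,377.50 = $6,037.90
Ending inventory: 86 @ $13.10 + 110 @ $15.85 = $2,870.10
Check: goods available $8,908.00 = COGS $6,037.90 + ending $2,870.10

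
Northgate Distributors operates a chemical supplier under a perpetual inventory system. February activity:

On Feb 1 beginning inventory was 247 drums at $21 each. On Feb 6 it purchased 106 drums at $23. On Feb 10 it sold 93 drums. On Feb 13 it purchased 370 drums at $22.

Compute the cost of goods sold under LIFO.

COGS = $2,139

Feb 10, 93 sold [LIFO — newest first]: 93 @ $23 = $2,139
Ending inventory: 247 @ $21 + 13 @ $23 + 370 @ $22 = $13,626
Check: goods available $15,765 = COGS $2,139 + ending $13,626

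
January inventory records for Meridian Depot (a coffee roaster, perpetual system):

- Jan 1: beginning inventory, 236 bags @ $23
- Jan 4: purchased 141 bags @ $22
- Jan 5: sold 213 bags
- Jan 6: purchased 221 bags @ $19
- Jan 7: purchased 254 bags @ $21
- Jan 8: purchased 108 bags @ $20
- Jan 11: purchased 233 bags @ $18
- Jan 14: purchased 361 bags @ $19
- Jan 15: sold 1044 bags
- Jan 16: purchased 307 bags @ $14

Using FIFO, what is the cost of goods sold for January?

COGS = $25,633

Jan 5, 213 sold [FIFO — oldest first]: 213 @ $23 = $4,899
Jan 15, 1044 sold [FIFO — oldest first]: 23 @ $23 + 141 @ $22 + 221 @ $19 + 254 @ $21 + 108 @ $20 + 233 @ $18 + 64 @ $19 = $20,734
Total COGS = $4,899 + $20,734 = $25,633
Ending inventory: 297 @ $19 + 307 @ $14 = $9,941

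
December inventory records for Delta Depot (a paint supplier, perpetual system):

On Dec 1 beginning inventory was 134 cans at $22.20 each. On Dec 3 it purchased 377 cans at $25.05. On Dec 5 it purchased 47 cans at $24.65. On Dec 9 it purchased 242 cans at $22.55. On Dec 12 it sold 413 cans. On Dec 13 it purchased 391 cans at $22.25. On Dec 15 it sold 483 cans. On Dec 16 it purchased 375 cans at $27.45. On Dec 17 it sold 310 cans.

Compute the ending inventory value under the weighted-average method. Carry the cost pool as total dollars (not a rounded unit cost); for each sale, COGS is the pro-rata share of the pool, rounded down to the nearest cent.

After Dec 1: 134 on hand, pool $2,974.80 (≈ $22.2000 each)
After Dec 3: 511 on hand, pool $12,418.65 (≈ $24.3026 each)
After Dec 5: 558 on hand, pool $13,577.20 (≈ $24.3319 each)
After Dec 9: 800 on hand, pool $19,034.30 (≈ $23.7929 each)
Dec 12, sell 413: 413/800 × $19,034.30 → $9,826.45
After Dec 13: 778 on hand, pool $17,907.60 (≈ $23.0175 each)
Dec 15, sell 483: 483/778 × $17,907.60 → $11,117.44
After Dec 16: 670 on hand, pool $17,083.91 (≈ $25.4984 each)
Dec 17, sell 310: 310/670 × $17,083.91 → $7,904.49
Total COGS = $9,826.45 + $11,117.44 + $7,904.49 = $28,848.38
Ending inventory (cost pool remaining) = $9,179.42
Check: goods available $38,027.80 = COGS $28,848.38 + ending $9,179.42

Ending inventory = $9,179.42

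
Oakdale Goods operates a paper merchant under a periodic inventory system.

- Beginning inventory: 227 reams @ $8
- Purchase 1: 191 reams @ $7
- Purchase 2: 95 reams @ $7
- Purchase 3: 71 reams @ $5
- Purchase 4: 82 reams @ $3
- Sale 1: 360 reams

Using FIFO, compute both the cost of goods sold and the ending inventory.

Sale 1 (360) [FIFO — oldest first]: 227 @ $8 + 133 @ $7 = $2,747
Ending inventory: 58 @ $7 + 95 @ $7 + 71 @ $5 + 82 @ $3 = $1,672

COGS = $2,747; ending inventory = $1,672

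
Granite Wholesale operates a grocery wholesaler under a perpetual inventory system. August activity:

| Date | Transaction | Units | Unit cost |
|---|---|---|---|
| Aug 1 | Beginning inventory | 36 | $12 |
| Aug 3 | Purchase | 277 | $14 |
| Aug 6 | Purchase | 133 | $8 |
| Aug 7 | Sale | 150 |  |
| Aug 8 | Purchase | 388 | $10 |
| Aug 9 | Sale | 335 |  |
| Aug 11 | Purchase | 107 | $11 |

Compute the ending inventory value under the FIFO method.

Ending inventory = $4,667

Aug 7, 150 sold [FIFO — oldest first]: 36 @ $12 + 114 @ $14 = $2,028
Aug 9, 335 sold [FIFO — oldest first]: 163 @ $14 + 133 @ $8 + 39 @ $10 = $3,736
Total COGS = $2,028 + $3,736 = $5,764
Ending inventory: 349 @ $10 + 107 @ $11 = $4,667
Check: goods available $10,431 = COGS $5,764 + ending $4,667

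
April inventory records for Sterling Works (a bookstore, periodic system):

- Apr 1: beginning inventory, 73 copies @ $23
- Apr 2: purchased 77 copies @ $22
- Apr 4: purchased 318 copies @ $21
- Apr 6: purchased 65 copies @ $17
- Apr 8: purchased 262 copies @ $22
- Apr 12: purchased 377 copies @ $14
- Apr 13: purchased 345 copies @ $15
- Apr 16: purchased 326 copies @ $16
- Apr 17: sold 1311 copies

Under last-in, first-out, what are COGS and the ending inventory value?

COGS = $21,450; ending inventory = $11,139

Apr 17, 1311 sold [LIFO — newest first]: 326 @ $16 + 345 @ $15 + 377 @ $14 + 262 @ $22 + 1 @ $17 = $21,450
Ending inventory: 73 @ $23 + 77 @ $22 + 318 @ $21 + 64 @ $17 = $11,139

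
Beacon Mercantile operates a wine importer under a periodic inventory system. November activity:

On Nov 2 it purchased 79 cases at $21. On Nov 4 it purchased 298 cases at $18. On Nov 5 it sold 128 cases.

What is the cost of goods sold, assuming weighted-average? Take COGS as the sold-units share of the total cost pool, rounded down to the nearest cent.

COGS = $2,384.46

Nov 5, sell 128: 128/377 × $7,023.00 → $2,384.46
Ending inventory (cost pool remaining) = $4,638.54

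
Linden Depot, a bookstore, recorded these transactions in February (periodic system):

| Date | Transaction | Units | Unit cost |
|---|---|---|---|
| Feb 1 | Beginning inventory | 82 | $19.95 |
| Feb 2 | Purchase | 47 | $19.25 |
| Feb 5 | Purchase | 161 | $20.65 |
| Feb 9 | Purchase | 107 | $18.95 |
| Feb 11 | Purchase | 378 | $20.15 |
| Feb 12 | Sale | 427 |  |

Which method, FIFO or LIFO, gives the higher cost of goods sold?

FIFO COGS: 82 @ $19.95 + 47 @ $19.25 + 161 @ $20.65 + 107 @ $18.95 + 30 @ $20.15 = $8,497.45
LIFO COGS: 378 @ $20.15 + 49 @ $18.95 = $8,545.25

LIFO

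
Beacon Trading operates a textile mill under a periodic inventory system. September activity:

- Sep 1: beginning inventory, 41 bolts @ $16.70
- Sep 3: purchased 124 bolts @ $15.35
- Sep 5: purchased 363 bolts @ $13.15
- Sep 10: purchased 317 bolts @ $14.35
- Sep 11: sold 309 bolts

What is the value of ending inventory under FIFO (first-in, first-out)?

Sep 11, 309 sold [FIFO — oldest first]: 41 @ $16.70 + 124 @ $15.35 + 144 @ $13.15 = $4,481.70
Ending inventory: 219 @ $13.15 + 317 @ $14.35 = $7,428.80

Ending inventory = $7,428.80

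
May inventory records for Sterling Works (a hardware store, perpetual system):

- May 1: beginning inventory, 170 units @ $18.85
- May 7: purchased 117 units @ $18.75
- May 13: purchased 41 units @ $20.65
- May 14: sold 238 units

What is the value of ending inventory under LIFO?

Ending inventory = $1,696.50

May 14, 238 sold [LIFO — newest first]: 41 @ $20.65 + 117 @ $18.75 + 80 @ $18.85 = $4,548.40
Ending inventory: 90 @ $18.85 = $1,696.50
Check: goods available $6,244.90 = COGS $4,548.40 + ending $1,696.50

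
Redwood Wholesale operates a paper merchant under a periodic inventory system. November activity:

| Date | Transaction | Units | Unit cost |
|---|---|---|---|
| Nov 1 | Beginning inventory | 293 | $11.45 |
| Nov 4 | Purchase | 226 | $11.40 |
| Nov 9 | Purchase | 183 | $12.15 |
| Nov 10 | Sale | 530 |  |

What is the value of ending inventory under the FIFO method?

Ending inventory = $2,089.80

Nov 10, 530 sold [FIFO — oldest first]: 293 @ $11.45 + 226 @ $11.40 + 11 @ $12.15 = $6,064.90
Ending inventory: 172 @ $12.15 = $2,089.80
Check: goods available $8,154.70 = COGS $6,064.90 + ending $2,089.80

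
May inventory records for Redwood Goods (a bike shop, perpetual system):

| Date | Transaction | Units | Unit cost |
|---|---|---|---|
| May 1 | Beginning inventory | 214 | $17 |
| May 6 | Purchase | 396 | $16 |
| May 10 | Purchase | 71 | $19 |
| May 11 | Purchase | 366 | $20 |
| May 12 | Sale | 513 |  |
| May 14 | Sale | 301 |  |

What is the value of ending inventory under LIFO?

May 12, 513 sold [LIFO — newest first]: 366 @ $20 + 71 @ $19 + 76 @ $16 = $9,885
May 14, 301 sold [LIFO — newest first]: 301 @ $16 = $4,816
Total COGS = $9,885 + $4,816 = $14,701
Ending inventory: 214 @ $17 + 19 @ $16 = $3,942

Ending inventory = $3,942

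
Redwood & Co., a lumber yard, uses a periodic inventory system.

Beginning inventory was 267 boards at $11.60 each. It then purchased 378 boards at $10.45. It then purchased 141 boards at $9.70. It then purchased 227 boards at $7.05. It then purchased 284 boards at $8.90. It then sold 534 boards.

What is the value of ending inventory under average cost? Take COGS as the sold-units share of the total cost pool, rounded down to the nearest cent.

Ending inventory = $7,378.78

Sale 1, sell 534: 534/1297 × $12,542.95 → $5,164.17
Ending inventory (cost pool remaining) = $7,378.78
Check: goods available $12,542.95 = COGS $5,164.17 + ending $7,378.78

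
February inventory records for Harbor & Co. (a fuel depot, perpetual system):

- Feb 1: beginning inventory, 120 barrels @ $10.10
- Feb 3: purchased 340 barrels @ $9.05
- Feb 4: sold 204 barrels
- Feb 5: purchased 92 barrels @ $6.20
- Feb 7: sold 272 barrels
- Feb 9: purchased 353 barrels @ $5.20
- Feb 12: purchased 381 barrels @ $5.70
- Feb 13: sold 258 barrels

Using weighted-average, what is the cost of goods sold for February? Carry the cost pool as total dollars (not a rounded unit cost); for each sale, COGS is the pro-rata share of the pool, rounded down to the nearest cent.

After Feb 1: 120 on hand, pool $1,212.00 (≈ $10.1000 each)
After Feb 3: 460 on hand, pool $4,289.00 (≈ $9.3239 each)
Feb 4, sell 204: 204/460 × $4,289.00 → $1,902.07
After Feb 5: 348 on hand, pool $2,957.33 (≈ $8.4981 each)
Feb 7, sell 272: 272/348 × $2,957.33 → $2,311.47
After Feb 9: 429 on hand, pool $2,481.46 (≈ $5.7843 each)
After Feb 12: 810 on hand, pool $4,653.16 (≈ $5.7446 each)
Feb 13, sell 258: 258/810 × $4,653.16 → $1,482.11
Total COGS = $1,902.07 + $2,311.47 + $1,482.11 = $5,695.65
Ending inventory (cost pool remaining) = $3,171.05

COGS = $5,695.65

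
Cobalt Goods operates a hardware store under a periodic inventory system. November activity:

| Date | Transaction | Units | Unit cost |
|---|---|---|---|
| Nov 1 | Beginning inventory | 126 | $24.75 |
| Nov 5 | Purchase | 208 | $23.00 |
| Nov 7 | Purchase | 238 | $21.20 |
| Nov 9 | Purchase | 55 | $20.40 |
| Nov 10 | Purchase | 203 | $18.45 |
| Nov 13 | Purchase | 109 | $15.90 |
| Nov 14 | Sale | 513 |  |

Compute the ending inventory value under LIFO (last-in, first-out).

Ending inventory = $9,852.90

Nov 14, 513 sold [LIFO — newest first]: 109 @ $15.90 + 203 @ $18.45 + 55 @ $20.40 + 146 @ $21.20 = $9,695.65
Ending inventory: 126 @ $24.75 + 208 @ $23.00 + 92 @ $21.20 = $9,852.90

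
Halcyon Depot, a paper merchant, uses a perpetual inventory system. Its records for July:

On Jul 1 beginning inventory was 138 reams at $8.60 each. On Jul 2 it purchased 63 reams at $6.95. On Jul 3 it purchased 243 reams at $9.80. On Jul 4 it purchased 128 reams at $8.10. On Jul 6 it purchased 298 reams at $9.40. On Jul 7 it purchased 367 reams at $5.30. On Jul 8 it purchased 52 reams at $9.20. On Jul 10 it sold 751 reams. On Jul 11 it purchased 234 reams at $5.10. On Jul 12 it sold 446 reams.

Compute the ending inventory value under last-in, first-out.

Jul 10, 751 sold [LIFO — newest first]: 52 @ $9.20 + 367 @ $5.30 + 298 @ $9.40 + 34 @ $8.10 = $5,500.10
Jul 12, 446 sold [LIFO — newest first]: 234 @ $5.10 + 94 @ $8.10 + 118 @ $9.80 = $3,111.20
Total COGS = $5,500.10 + $3,111.20 = $8,611.30
Ending inventory: 138 @ $8.60 + 63 @ $6.95 + 125 @ $9.80 = $2,849.65
Check: goods available $11,460.95 = COGS $8,611.30 + ending $2,849.65

Ending inventory = $2,849.65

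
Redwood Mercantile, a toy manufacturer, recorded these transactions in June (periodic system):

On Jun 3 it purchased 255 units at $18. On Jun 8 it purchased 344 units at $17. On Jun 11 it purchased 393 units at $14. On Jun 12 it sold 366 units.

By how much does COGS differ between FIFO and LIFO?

FIFO COGS: 255 @ $18 + 111 @ $17 = $6,477
LIFO COGS: 366 @ $14 = $5,124
Difference = |$6,477 − $5,124| = $1,353

$1,353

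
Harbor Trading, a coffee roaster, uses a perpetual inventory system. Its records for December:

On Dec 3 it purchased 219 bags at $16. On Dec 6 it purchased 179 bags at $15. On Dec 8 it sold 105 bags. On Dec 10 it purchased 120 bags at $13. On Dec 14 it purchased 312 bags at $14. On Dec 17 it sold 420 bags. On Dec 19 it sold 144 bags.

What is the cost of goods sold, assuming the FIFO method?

Dec 8, 105 sold [FIFO — oldest first]: 105 @ $16 = $1,680
Dec 17, 420 sold [FIFO — oldest first]: 114 @ $16 + 179 @ $15 + 120 @ $13 + 7 @ $14 = $6,167
Dec 19, 144 sold [FIFO — oldest first]: 144 @ $14 = $2,016
Total COGS = $1,680 + $6,167 + $2,016 = $9,863
Ending inventory: 161 @ $14 = $2,254

COGS = $9,863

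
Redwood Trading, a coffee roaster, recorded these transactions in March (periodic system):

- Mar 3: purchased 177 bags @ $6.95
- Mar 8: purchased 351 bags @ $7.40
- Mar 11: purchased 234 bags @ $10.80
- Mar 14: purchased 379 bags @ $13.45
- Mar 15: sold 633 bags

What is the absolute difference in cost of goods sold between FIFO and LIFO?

FIFO COGS: 177 @ $6.95 + 351 @ $7.40 + 105 @ $10.80 = $4,961.55
LIFO COGS: 379 @ $13.45 + 234 @ $10.80 + 20 @ $7.40 = $7,772.75
Difference = |$4,961.55 − $7,772.75| = $2,811.20

$2,811.20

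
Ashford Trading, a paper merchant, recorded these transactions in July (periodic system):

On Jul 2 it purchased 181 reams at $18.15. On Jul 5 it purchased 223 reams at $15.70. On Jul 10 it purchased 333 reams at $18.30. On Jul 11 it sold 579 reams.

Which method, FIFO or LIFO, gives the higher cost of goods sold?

LIFO

FIFO COGS: 181 @ $18.15 + 223 @ $15.70 + 175 @ $18.30 = $9,988.75
LIFO COGS: 333 @ $18.30 + 223 @ $15.70 + 23 @ $18.15 = $10,012.45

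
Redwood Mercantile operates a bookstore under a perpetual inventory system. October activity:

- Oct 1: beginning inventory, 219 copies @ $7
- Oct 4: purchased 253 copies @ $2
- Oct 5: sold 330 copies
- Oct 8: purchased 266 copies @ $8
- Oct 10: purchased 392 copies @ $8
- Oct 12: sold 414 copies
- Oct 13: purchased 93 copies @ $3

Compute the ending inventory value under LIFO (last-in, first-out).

Ending inventory = $3,225

Oct 5, 330 sold [LIFO — newest first]: 253 @ $2 + 77 @ $7 = $1,045
Oct 12, 414 sold [LIFO — newest first]: 392 @ $8 + 22 @ $8 = $3,312
Total COGS = $1,045 + $3,312 = $4,357
Ending inventory: 142 @ $7 + 244 @ $8 + 93 @ $3 = $3,225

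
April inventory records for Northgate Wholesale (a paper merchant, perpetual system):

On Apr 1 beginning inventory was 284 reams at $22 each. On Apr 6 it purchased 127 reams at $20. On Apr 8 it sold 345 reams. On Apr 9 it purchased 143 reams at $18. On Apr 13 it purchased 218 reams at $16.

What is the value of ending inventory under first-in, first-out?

Apr 8, 345 sold [FIFO — oldest first]: 284 @ $22 + 61 @ $20 = $7,468
Ending inventory: 66 @ $20 + 143 @ $18 + 218 @ $16 = $7,382

Ending inventory = $7,382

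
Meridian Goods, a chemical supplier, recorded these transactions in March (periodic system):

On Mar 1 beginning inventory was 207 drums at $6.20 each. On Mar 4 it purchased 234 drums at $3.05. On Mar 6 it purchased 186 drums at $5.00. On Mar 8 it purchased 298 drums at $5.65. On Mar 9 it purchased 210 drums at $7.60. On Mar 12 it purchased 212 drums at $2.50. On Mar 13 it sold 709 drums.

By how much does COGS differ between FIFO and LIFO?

$357.15

FIFO COGS: 207 @ $6.20 + 234 @ $3.05 + 186 @ $5.00 + 82 @ $5.65 = $3,390.40
LIFO COGS: 212 @ $2.50 + 210 @ $7.60 + 287 @ $5.65 = $3,747.55
Difference = |$3,390.40 − $3,747.55| = $357.15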